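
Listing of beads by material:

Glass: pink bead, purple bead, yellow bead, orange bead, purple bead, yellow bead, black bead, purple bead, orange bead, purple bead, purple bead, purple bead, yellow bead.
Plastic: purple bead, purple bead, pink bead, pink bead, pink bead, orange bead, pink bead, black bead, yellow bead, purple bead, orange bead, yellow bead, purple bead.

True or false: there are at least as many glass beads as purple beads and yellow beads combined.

|glass beads| = 13.
purple beads: 10; yellow beads: 5; combined: 10 + 5 = 15.
The claim requires 13 ≥ 15, which does not hold.

False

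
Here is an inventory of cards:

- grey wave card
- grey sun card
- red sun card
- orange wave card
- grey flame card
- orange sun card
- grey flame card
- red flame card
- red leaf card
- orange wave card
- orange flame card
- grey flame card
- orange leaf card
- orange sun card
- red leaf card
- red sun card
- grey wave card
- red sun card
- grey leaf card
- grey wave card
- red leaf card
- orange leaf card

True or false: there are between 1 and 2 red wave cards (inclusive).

There are 0 red wave cards.
The claim requires 1 ≤ 0 ≤ 2, which does not hold.

False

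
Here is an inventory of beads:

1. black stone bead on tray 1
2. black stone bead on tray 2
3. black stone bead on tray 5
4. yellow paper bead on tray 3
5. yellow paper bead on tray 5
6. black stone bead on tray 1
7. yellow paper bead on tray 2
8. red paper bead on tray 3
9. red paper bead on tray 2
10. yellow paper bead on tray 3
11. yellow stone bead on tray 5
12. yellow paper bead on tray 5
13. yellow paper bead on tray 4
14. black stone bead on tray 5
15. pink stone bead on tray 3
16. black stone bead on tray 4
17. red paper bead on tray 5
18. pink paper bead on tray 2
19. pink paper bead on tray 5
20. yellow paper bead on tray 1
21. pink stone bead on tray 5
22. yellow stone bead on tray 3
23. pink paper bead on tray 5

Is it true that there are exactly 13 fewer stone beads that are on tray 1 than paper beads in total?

False

There are 2 stone beads on tray 1.
There are 13 paper beads.
The claim requires 13 − 2 (= 11) to equal 13, which does not hold.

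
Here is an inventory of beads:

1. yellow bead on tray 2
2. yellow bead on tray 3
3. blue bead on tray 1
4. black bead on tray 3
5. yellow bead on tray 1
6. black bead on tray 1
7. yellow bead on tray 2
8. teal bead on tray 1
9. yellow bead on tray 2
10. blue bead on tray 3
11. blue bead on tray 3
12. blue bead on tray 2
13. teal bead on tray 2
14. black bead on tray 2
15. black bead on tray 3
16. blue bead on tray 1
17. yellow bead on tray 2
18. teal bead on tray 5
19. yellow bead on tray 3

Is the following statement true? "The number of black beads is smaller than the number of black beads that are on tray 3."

black beads: 4.
black beads on tray 3: 2.
The claim requires 4 < 2, which does not hold.

False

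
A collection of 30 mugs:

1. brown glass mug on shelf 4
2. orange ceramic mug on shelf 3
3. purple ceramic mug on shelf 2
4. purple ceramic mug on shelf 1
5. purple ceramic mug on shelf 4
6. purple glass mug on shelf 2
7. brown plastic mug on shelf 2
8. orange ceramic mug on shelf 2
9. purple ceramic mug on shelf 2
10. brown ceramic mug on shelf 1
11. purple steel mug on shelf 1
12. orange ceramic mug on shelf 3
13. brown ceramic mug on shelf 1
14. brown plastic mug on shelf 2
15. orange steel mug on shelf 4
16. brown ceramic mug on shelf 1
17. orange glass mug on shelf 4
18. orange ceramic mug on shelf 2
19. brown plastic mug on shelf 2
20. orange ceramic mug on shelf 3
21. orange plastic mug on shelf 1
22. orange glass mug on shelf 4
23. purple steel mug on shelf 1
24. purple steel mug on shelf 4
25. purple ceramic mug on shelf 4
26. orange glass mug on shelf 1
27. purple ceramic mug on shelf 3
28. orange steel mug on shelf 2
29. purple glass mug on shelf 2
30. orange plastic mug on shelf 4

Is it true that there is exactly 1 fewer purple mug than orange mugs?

True

purple mugs: 11.
orange mugs: 12.
The claim requires 12 − 11 (= 1) to equal 1, which holds.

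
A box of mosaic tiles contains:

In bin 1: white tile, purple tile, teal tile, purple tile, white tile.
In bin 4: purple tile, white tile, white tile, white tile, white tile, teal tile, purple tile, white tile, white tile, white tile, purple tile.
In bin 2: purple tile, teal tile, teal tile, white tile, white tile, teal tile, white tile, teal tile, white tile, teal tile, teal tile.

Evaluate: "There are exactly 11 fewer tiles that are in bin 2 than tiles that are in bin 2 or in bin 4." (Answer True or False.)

tiles in bin 2: 11.
tiles in bin 2 or in bin 4: 22.
The claim requires 22 − 11 (= 11) to equal 11, which holds.

True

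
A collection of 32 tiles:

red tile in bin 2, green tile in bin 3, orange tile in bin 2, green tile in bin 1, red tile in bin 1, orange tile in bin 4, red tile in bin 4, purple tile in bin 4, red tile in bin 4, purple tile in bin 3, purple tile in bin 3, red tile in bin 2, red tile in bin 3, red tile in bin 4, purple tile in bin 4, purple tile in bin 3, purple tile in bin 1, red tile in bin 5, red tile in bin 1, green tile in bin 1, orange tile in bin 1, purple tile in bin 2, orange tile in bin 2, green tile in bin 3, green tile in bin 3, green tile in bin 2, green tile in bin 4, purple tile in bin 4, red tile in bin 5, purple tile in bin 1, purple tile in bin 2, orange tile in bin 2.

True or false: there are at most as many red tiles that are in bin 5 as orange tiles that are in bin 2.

True

There are 2 red tiles in bin 5.
There are 3 orange tiles in bin 2.
The claim requires 2 ≤ 3, which holds.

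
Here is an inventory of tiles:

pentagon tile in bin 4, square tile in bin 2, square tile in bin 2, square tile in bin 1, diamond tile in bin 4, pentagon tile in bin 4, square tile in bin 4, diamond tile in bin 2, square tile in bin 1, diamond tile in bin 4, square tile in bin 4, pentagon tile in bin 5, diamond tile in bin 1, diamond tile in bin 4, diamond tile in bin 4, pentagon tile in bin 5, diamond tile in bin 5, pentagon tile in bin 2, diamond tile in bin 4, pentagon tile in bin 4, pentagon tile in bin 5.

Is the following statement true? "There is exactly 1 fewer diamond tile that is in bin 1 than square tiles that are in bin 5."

There is 1 diamond tile in bin 1.
There are 0 square tiles in bin 5.
The claim requires 0 − 1 (= -1) to equal 1, which does not hold.

False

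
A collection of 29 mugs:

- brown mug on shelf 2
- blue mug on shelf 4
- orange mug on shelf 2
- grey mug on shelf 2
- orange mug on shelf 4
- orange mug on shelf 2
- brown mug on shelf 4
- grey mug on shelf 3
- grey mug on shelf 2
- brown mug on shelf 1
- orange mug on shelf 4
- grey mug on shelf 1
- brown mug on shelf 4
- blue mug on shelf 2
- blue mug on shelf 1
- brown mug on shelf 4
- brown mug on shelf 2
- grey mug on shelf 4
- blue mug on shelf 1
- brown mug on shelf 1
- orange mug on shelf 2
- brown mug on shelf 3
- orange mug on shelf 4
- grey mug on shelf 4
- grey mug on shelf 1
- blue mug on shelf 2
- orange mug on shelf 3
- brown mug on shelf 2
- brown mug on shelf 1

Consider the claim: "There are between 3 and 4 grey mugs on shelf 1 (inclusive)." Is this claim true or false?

grey mugs on shelf 1: 2.
The claim requires 3 ≤ 2 ≤ 4, which does not hold.

False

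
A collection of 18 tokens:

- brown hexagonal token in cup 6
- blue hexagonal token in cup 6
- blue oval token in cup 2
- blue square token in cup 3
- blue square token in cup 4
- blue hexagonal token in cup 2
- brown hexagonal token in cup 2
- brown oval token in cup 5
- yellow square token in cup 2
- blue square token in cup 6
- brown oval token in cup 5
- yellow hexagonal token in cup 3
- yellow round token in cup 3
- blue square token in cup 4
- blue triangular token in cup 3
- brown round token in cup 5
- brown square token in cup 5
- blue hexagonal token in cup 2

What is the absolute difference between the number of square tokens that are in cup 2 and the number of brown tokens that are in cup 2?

0

square tokens in cup 2: 1. brown tokens in cup 2: 1.
|1 − 1| = 1 − 1 = 0.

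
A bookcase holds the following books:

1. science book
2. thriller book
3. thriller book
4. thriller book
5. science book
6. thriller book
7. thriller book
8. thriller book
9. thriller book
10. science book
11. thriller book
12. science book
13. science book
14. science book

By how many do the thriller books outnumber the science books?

2

thriller books: 8.
science books: 6.
8 − 6 = 2.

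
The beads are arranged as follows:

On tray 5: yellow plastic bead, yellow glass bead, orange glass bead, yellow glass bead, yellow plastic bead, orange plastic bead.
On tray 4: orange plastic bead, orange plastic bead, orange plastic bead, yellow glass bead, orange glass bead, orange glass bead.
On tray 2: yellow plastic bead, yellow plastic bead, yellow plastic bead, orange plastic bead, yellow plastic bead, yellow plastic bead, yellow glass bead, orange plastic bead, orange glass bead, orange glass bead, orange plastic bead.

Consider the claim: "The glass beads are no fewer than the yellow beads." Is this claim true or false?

False

|glass beads| = 9.
|yellow beads| = 11.
The claim requires 9 ≥ 11, which does not hold.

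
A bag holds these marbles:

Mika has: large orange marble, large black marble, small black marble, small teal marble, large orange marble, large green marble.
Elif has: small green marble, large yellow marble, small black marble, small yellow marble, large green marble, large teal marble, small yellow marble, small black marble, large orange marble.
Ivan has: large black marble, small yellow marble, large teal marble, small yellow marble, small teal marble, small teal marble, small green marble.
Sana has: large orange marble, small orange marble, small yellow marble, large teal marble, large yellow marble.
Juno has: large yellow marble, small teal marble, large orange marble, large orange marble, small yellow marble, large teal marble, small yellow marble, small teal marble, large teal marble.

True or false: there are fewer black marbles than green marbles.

There are 5 black marbles.
There are 4 green marbles.
The claim requires 5 < 4, which does not hold.

False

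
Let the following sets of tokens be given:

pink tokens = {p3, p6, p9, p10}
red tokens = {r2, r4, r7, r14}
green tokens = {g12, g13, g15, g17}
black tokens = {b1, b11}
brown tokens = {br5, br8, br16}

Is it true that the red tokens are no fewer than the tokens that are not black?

There are 4 red tokens.
There are 15 tokens that are not black.
The claim requires 4 ≥ 15, which does not hold.

False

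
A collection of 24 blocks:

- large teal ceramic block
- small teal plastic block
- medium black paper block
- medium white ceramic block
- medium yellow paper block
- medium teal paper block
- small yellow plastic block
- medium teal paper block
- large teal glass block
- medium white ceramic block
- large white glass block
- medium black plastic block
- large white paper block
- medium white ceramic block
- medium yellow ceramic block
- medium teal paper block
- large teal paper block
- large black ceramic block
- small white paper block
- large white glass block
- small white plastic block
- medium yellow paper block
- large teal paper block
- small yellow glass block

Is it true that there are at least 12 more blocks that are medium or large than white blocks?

False

blocks that are medium or large: 19.
white blocks: 8.
The claim requires 19 − 8 = 11 ≥ 12, which does not hold.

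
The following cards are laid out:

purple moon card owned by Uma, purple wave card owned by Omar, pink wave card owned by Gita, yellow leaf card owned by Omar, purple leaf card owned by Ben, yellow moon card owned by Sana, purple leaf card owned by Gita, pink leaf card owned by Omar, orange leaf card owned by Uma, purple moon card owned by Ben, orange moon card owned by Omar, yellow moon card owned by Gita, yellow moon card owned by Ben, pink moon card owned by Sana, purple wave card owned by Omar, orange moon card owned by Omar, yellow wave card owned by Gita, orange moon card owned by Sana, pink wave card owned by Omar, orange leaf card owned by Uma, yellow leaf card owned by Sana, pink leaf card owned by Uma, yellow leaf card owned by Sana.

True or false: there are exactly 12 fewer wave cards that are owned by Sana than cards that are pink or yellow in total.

wave cards owned by Sana: 0.
cards that are pink or yellow: 12.
The claim requires 12 − 0 (= 12) to equal 12, which holds.

True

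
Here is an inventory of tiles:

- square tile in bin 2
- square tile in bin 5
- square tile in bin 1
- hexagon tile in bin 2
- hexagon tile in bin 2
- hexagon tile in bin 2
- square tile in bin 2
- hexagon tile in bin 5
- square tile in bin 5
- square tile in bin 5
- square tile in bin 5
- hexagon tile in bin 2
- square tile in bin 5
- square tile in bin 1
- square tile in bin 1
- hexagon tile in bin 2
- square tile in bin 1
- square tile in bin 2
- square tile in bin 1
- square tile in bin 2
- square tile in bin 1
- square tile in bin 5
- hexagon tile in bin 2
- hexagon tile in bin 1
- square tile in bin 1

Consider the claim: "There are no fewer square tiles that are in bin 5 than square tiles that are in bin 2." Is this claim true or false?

square tiles in bin 5: 6.
square tiles in bin 2: 4.
The claim requires 6 ≥ 4, which holds.

True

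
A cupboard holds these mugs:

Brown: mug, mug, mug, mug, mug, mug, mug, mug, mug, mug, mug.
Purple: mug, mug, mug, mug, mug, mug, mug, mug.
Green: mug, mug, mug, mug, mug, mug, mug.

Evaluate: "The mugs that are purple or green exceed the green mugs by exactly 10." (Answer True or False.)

False

|mugs that are purple or green| = 15.
|green mugs| = 7.
The claim requires 15 − 7 (= 8) to equal 10, which does not hold.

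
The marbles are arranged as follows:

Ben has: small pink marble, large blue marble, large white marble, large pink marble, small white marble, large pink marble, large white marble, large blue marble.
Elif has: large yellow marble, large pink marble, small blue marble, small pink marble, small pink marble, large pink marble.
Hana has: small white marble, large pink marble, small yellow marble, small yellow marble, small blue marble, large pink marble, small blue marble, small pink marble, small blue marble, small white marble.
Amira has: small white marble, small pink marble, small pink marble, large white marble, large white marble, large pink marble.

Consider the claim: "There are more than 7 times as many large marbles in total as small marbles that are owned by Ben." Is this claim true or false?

There are 14 large marbles.
Count of small marbles owned by Ben: 2.
The claim requires 14 > 7 × 2 = 14, which does not hold.

False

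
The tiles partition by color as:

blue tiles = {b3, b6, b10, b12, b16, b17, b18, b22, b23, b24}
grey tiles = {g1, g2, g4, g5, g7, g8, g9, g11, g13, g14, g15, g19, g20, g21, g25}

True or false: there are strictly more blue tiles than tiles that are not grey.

False

There are 10 blue tiles.
There are 10 tiles that are not grey.
The claim requires 10 > 10, which does not hold.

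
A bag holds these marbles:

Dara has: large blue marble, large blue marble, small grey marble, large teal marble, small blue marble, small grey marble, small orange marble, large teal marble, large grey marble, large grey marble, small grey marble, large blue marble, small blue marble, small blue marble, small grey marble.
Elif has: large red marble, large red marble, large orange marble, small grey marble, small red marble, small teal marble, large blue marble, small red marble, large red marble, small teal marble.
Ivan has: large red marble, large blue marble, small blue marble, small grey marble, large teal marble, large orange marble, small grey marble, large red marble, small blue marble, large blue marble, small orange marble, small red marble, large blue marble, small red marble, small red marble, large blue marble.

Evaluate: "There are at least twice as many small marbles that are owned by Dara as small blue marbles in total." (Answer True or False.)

|small marbles owned by Dara| = 8.
|small blue marbles| = 5.
The claim requires 8 ≥ 2 × 5 = 10, which does not hold.

False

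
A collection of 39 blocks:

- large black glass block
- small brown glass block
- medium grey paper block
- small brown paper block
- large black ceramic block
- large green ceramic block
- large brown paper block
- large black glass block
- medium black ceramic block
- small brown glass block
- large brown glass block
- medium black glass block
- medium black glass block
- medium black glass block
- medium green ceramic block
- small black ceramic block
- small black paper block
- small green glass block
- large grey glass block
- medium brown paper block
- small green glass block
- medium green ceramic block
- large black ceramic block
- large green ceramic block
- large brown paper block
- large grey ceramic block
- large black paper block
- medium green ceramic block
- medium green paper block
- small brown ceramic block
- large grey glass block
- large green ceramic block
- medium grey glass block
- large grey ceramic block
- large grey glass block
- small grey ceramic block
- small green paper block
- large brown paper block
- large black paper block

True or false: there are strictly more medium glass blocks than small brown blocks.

False

There are 4 medium glass blocks.
There are 4 small brown blocks.
The claim requires 4 > 4, which does not hold.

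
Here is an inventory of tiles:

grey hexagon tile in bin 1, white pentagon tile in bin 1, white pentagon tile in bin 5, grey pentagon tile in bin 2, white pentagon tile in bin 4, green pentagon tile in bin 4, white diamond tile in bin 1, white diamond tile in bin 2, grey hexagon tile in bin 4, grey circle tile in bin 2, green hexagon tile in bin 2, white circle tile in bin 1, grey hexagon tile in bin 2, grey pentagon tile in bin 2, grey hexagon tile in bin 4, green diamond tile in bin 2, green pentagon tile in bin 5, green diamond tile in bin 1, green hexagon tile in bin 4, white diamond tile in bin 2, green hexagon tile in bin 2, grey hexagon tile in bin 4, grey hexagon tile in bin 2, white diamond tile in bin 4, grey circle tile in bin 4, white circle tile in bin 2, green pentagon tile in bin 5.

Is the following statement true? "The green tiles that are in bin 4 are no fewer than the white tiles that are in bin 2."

There are 2 green tiles in bin 4.
There are 3 white tiles in bin 2.
The claim requires 2 ≥ 3, which does not hold.

False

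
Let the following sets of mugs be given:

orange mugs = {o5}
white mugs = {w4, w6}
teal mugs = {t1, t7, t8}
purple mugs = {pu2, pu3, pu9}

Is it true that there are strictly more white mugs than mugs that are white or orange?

False

|white mugs| = 2.
|mugs that are white or orange| = 3.
The claim requires 2 > 3, which does not hold.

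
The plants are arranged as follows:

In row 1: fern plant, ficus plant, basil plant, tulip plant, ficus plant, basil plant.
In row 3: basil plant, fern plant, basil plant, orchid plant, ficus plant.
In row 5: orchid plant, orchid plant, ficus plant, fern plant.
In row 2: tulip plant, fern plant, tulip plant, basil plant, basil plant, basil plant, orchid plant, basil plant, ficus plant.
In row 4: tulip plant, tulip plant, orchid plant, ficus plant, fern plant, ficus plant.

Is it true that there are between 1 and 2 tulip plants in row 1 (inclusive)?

There is 1 tulip plant in row 1.
The claim requires 1 ≤ 1 ≤ 2, which holds.

True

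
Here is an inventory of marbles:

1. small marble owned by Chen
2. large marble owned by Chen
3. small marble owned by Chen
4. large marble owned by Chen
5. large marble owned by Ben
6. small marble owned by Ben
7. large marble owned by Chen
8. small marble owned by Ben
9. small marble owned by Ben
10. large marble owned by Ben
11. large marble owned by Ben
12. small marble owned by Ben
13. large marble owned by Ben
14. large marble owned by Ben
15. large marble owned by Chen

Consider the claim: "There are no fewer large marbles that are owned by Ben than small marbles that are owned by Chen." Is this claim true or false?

Count of large marbles owned by Ben: 5.
Count of small marbles owned by Chen: 2.
The claim requires 5 ≥ 2, which holds.

True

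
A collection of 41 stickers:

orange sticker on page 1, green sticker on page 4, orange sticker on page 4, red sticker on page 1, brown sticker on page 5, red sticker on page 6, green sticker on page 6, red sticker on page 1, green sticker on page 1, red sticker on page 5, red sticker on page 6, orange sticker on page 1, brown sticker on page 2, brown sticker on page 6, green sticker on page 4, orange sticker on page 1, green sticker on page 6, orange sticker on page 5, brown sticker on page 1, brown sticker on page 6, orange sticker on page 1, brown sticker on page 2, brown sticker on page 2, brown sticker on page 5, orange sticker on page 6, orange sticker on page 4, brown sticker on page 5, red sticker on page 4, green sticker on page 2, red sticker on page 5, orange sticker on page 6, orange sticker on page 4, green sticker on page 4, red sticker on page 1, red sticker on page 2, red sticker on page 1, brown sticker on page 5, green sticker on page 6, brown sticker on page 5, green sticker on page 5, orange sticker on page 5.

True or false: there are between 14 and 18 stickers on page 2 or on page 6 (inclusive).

True

|stickers on page 2 or on page 6| = 14.
The claim requires 14 ≤ 14 ≤ 18, which holds.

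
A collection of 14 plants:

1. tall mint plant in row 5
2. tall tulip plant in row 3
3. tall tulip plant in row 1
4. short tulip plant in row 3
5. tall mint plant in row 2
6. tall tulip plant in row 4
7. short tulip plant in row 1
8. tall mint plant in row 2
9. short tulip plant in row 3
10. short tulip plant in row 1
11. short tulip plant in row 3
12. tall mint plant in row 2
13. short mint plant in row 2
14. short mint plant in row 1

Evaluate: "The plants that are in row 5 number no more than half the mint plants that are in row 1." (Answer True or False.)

False

|plants in row 5| = 1.
|mint plants in row 1| = 1.
The claim requires 2 × 1 = 2 ≤ 1, which does not hold.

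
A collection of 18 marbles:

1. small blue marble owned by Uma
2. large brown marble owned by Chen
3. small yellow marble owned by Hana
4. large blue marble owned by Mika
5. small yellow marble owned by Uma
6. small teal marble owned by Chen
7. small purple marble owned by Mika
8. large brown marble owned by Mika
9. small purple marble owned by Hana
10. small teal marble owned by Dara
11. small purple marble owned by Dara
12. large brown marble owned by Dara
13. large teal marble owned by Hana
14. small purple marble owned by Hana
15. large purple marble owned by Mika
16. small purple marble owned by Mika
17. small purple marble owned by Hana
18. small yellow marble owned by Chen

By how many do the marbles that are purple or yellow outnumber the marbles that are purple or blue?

1

marbles that are purple or yellow: 10.
marbles that are purple or blue: 9.
10 − 9 = 1.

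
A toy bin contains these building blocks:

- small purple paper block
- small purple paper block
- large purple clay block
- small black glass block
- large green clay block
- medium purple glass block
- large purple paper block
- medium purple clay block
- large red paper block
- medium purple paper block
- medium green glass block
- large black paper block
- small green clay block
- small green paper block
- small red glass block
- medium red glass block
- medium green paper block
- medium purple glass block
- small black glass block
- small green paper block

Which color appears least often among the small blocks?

Counts by color (restricted to small blocks): green 3, black 2, purple 2, red 1.
The minimum is 1, held uniquely by red.

red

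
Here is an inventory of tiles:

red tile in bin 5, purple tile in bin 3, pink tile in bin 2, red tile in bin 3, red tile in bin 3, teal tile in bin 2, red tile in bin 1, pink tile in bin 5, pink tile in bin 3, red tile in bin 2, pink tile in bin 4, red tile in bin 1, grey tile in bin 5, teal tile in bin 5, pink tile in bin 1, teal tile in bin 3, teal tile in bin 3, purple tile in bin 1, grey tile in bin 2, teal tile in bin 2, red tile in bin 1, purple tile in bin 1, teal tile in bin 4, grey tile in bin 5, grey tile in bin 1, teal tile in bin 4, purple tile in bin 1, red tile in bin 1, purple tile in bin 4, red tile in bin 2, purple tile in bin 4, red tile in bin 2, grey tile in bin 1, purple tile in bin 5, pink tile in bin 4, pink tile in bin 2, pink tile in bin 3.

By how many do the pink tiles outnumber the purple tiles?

pink tiles: 8.
purple tiles: 7.
8 − 7 = 1.

1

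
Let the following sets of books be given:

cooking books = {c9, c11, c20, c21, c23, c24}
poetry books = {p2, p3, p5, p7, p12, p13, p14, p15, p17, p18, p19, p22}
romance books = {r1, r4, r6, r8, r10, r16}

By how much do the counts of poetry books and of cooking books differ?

6

poetry books: 12. cooking books: 6.
|12 − 6| = 12 − 6 = 6.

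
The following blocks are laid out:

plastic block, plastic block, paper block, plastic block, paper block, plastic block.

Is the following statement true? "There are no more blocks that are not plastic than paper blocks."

There are 2 blocks that are not plastic.
There are 2 paper blocks.
The claim requires 2 ≤ 2, which holds.

True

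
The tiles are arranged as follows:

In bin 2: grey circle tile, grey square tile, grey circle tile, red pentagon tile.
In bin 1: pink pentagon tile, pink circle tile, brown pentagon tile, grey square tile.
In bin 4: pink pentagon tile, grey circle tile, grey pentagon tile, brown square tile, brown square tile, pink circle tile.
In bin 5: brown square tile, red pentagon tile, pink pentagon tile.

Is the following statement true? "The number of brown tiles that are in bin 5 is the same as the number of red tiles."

False

There is 1 brown tile in bin 5.
There are 2 red tiles.
The claim requires 1 = 2, which does not hold.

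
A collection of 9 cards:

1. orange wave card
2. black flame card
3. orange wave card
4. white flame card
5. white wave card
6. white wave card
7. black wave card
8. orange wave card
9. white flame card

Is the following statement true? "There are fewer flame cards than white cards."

True

|flame cards| = 3.
|white cards| = 4.
The claim requires 3 < 4, which holds.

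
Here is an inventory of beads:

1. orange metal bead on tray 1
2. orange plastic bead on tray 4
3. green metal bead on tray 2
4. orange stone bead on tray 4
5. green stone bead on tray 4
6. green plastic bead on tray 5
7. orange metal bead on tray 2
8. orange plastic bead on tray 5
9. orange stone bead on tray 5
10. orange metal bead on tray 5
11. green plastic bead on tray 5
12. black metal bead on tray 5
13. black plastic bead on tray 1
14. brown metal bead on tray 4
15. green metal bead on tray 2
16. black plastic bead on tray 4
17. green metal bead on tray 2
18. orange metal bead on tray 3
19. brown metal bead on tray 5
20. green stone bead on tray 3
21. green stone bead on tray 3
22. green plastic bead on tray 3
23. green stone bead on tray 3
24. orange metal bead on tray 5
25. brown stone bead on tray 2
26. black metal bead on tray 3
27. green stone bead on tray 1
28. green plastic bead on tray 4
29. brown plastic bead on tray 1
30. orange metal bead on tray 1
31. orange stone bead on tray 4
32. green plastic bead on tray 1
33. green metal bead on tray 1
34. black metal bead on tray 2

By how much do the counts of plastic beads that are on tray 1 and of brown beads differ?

1

plastic beads on tray 1: 3. brown beads: 4.
|3 − 4| = 4 − 3 = 1.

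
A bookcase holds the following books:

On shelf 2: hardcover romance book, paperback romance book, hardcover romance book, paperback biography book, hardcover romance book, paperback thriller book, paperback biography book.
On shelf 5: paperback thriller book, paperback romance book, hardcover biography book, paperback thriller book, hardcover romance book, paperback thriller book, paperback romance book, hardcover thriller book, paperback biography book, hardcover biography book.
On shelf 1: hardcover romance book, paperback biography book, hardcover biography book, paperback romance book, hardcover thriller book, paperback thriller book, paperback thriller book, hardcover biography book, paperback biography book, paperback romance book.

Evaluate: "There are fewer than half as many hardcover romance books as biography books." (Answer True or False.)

False

There are 5 hardcover romance books.
There are 9 biography books.
The claim requires 2 × 5 = 10 < 9, which does not hold.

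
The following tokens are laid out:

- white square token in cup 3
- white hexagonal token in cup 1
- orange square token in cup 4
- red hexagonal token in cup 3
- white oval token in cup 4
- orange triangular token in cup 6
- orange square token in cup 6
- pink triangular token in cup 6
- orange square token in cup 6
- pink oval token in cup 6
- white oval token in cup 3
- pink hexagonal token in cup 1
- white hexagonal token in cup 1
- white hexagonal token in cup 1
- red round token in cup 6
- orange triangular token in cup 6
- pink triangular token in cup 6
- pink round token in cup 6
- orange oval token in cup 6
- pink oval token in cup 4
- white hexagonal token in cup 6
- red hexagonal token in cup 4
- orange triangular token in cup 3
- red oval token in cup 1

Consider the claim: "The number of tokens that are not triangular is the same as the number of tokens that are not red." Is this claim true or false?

False

tokens that are not triangular: 19.
tokens that are not red: 20.
The claim requires 19 = 20, which does not hold.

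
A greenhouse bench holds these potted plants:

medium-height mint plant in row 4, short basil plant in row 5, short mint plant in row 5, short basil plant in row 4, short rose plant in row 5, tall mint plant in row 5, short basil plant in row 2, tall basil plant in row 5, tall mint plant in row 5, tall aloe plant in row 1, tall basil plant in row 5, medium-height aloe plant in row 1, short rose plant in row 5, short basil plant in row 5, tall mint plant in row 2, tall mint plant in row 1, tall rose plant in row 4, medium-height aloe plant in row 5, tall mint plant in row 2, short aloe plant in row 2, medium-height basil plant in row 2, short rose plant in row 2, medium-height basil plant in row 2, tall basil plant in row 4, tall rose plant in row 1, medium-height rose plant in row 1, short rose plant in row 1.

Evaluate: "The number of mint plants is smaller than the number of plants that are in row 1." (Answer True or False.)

False

|mint plants| = 7.
|plants in row 1| = 6.
The claim requires 7 < 6, which does not hold.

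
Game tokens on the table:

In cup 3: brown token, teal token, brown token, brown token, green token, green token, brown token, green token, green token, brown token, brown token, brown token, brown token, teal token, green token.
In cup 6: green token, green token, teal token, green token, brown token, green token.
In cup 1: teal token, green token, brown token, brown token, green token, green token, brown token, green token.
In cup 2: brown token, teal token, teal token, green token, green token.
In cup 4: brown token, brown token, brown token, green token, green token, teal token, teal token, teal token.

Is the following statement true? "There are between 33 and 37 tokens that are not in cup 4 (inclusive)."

tokens that are not in cup 4: 34.
The claim requires 33 ≤ 34 ≤ 37, which holds.

True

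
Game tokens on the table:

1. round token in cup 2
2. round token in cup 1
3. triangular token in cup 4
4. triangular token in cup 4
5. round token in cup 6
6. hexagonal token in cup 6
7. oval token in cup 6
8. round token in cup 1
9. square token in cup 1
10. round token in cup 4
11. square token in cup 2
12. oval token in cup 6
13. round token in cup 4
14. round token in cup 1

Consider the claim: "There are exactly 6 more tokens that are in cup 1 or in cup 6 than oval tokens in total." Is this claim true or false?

True

There are 8 tokens in cup 1 or in cup 6.
There are 2 oval tokens.
The claim requires 8 − 2 (= 6) to equal 6, which holds.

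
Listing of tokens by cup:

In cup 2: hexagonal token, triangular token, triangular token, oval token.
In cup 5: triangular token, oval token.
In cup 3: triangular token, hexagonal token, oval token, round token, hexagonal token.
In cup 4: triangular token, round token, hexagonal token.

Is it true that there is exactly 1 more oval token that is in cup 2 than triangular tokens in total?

False

There is 1 oval token in cup 2.
There are 5 triangular tokens.
The claim requires 1 − 5 (= -4) to equal 1, which does not hold.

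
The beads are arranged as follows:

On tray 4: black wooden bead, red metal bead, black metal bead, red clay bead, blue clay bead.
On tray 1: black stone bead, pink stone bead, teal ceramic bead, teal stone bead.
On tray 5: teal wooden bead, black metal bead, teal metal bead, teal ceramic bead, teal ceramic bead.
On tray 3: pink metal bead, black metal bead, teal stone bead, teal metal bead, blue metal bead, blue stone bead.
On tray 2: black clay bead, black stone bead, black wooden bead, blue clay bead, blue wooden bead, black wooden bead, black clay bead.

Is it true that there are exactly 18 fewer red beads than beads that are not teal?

red beads: 2.
beads that are not teal: 19.
The claim requires 19 − 2 (= 17) to equal 18, which does not hold.

False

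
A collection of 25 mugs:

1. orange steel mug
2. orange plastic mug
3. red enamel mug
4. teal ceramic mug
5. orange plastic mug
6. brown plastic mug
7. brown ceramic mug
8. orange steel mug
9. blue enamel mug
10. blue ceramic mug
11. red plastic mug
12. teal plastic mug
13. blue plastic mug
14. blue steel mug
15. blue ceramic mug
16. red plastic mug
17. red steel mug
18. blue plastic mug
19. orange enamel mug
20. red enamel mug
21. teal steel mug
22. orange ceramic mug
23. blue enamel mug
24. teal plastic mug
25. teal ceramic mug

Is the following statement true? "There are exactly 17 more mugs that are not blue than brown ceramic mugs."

|mugs that are not blue| = 18.
|brown ceramic mugs| = 1.
The claim requires 18 − 1 (= 17) to equal 17, which holds.

True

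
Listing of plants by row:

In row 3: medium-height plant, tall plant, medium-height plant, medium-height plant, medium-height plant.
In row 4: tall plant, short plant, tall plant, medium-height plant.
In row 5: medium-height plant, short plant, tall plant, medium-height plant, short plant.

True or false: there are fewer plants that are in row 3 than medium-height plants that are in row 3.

False

There are 5 plants in row 3.
There are 4 medium-height plants in row 3.
The claim requires 5 < 4, which does not hold.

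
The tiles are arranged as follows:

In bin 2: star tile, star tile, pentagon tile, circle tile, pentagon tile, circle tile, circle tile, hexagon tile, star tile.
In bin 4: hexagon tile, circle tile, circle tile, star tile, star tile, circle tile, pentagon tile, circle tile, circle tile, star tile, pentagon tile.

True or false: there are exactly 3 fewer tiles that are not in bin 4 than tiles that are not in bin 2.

There are 9 tiles that are not in bin 4.
There are 11 tiles that are not in bin 2.
The claim requires 11 − 9 (= 2) to equal 3, which does not hold.

False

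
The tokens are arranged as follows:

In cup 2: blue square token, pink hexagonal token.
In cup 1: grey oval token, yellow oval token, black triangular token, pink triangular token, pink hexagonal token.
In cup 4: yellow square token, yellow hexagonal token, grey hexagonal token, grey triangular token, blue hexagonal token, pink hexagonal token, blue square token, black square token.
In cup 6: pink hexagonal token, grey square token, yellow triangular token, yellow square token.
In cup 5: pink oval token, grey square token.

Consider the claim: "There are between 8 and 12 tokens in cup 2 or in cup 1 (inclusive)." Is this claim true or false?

False

There are 7 tokens in cup 2 or in cup 1.
The claim requires 8 ≤ 7 ≤ 12, which does not hold.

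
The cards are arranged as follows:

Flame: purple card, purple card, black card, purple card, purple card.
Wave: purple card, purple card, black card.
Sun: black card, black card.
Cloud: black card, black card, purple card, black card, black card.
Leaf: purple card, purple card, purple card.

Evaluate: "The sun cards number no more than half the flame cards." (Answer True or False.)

True

sun cards: 2.
flame cards: 5.
The claim requires 2 × 2 = 4 ≤ 5, which holds.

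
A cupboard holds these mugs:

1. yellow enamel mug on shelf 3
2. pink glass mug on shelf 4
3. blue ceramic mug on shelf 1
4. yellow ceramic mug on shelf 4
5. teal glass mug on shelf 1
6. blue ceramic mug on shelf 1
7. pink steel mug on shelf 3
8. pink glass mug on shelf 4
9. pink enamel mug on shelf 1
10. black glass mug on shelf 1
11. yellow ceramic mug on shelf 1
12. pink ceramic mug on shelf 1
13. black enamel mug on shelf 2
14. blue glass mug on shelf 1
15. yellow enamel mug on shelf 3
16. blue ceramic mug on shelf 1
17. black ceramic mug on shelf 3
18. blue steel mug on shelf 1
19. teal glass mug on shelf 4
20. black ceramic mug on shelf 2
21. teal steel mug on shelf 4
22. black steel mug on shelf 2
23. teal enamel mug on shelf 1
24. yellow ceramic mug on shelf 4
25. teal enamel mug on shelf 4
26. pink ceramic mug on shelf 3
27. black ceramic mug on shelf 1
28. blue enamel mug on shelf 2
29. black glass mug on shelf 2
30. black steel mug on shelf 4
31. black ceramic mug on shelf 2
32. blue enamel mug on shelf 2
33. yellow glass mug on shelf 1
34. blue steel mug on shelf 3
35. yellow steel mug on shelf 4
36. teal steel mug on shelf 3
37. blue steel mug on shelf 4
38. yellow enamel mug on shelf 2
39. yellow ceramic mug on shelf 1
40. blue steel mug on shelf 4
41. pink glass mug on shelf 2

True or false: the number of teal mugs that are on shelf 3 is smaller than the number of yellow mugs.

True

There is 1 teal mug on shelf 3.
There are 9 yellow mugs.
The claim requires 1 < 9, which holds.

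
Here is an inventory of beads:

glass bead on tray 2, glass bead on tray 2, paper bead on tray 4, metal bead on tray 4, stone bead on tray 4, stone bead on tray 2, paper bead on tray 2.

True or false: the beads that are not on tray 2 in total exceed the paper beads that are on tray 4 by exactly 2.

|beads that are not on tray 2| = 3.
|paper beads on tray 4| = 1.
The claim requires 3 − 1 (= 2) to equal 2, which holds.

True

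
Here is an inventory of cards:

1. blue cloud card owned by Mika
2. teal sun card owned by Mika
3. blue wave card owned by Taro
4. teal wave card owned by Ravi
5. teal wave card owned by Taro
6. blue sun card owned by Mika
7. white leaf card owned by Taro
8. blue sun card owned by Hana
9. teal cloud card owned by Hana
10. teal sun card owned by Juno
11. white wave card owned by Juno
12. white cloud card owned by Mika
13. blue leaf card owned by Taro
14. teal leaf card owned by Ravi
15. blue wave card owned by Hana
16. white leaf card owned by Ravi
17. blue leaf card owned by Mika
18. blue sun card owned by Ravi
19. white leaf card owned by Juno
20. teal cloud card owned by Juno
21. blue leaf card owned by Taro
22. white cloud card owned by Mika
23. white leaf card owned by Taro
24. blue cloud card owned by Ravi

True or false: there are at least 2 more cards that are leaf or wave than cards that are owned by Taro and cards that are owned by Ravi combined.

cards that are leaf or wave: 13.
cards owned by Taro: 6; cards owned by Ravi: 5; combined: 6 + 5 = 11.
The claim requires 13 − 11 = 2 ≥ 2, which holds.

True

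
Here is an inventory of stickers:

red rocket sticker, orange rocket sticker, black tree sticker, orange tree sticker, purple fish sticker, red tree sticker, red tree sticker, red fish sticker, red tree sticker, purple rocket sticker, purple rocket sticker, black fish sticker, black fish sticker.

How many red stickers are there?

5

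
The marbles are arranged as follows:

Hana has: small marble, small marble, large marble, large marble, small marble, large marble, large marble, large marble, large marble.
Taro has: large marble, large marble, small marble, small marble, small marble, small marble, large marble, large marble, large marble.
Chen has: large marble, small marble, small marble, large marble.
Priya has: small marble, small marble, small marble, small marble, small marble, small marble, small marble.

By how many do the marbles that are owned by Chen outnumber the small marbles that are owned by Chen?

2

marbles owned by Chen: 4.
small marbles owned by Chen: 2.
4 − 2 = 2.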